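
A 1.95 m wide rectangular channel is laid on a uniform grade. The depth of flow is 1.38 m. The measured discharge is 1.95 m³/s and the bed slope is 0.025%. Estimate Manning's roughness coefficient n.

n = 0.015

Flow area A = b·y = 1.95 × 1.38 = 2.691 m². Wetted perimeter P = b + 2y = 1.95 + 2×1.38 = 4.71 m.
Hydraulic radius R = A/P = 2.691/4.71 = 0.5713 m.
Rearranging Manning's equation: n = (1/Q) A R^(2/3) S^(1/2) = (1/1.95) × 2.691 × 0.5713^(2/3) × √0.00025 = 0.015.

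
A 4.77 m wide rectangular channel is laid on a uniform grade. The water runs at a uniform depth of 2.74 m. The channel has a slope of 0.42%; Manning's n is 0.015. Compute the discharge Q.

Flow area A = b·y = 4.77 × 2.74 = 13.07 m². Wetted perimeter P = b + 2y = 4.77 + 2×2.74 = 10.25 m.
Hydraulic radius R = A/P = 13.07/10.25 = 1.275 m.
Manning's equation: Q = (1/n) A R^(2/3) S^(1/2) = (1/0.015) × 13.07 × 1.275^(2/3) × 0.0042^(1/2) = 66.4 m³/s.

Q = 66.4 m³/s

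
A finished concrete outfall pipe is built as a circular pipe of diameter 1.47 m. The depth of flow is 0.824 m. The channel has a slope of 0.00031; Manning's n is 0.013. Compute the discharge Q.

Q = 0.712 m³/s

For a circular section of diameter D = 1.47 m at depth y = 0.824 m, the central angle is θ = 2 arccos(1 − 2y/D) = 3.384 rad. Then A = (D²/8)(θ − sin θ) = 0.9791 m² and P = Dθ/2 = 2.488 m.
Hydraulic radius R = A/P = 0.9791/2.488 = 0.3936 m.
Manning's equation: Q = (1/n) A R^(2/3) S^(1/2) = (1/0.013) × 0.9791 × 0.3936^(2/3) × 0.00031^(1/2) = 0.712 m³/s.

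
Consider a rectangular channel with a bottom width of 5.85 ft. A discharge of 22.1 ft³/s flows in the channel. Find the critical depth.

y_c = 0.762 ft

For a rectangular channel, critical depth y_c = (q²/g)^(1/3) where q = Q/b = 22.1/5.85 = 3.778 ft²/s.
So y_c = (3.778²/32.2)^(1/3) = 0.762 ft.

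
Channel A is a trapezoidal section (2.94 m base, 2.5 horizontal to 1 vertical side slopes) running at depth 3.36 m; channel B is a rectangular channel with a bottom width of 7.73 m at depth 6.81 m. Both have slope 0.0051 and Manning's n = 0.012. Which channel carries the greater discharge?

channel B

Channel A: With bottom width b = 2.94 m and side slope z = 2.5: A = (b + zy)y = (2.94 + 2.5×3.36)×3.36 = 38.1 m²; P = b + 2y√(1+z²) = 2.94 + 2×3.36×2.693 = 21.03 m. Hydraulic radius R = A/P = 38.1/21.03 = 1.811 m. Q_A = (1/0.012)·38.1·1.811^(2/3)·√0.0051 = 337 m³/s.
Channel B: Flow area A = b·y = 7.73 × 6.81 = 52.64 m². Wetted perimeter P = b + 2y = 7.73 + 2×6.81 = 21.35 m. Hydraulic radius R = A/P = 52.64/21.35 = 2.466 m. Q_B = (1/0.012)·52.64·2.466^(2/3)·√0.0051 = 571.8 m³/s.
Q_A = 337 m³/s vs Q_B = 571.8 m³/s, so channel B carries more.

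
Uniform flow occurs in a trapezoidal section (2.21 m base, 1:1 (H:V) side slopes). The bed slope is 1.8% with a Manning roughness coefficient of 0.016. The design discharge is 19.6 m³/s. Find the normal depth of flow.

y_n = 0.991 m

Manning's equation rearranged: A R^(2/3) = nQ / (1·√S) = 0.016 × 19.6 / (√0.018) = 2.337.
Trying y = 0.805 m: A R^(2/3) = 1.611 — short.
Trying y = 1.26 m: A R^(2/3) = 3.632 — over.
Trying y = 0.991 m: A R^(2/3) = 2.338 — matches.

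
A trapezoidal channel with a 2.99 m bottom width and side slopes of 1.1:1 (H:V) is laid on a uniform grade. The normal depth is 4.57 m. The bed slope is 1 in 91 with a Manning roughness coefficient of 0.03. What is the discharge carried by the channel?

With bottom width b = 2.99 m and side slope z = 1.1: A = (b + zy)y = (2.99 + 1.1×4.57)×4.57 = 36.64 m²; P = b + 2y√(1+z²) = 2.99 + 2×4.57×1.487 = 16.58 m.
Hydraulic radius R = A/P = 36.64/16.58 = 2.21 m.
Manning's equation: Q = (1/n) A R^(2/3) S^(1/2) = (1/0.03) × 36.64 × 2.21^(2/3) × 0.01099^(1/2) = 217 m³/s.

Q = 217 m³/s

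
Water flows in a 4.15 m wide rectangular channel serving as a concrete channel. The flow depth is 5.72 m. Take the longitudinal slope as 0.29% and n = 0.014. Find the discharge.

Flow area A = b·y = 4.15 × 5.72 = 23.74 m². Wetted perimeter P = b + 2y = 4.15 + 2×5.72 = 15.59 m.
Hydraulic radius R = A/P = 23.74/15.59 = 1.523 m.
Manning's equation: Q = (1/n) A R^(2/3) S^(1/2) = (1/0.014) × 23.74 × 1.523^(2/3) × 0.0029^(1/2) = 121 m³/s.

Q = 121 m³/s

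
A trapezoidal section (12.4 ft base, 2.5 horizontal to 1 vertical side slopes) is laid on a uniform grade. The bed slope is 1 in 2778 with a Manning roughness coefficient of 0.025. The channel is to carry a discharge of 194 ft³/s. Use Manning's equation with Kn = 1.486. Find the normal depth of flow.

Manning's equation rearranged: A R^(2/3) = nQ / (1.486·√S) = 0.025 × 194 / (1.486 × √0.00036) = 172.
Try y = 4.87 ft: A R^(2/3) = 254.4 — over.
Try y = 2.88 ft: A R^(2/3) = 90.28 — short.
Try y = 4.01 ft: A R^(2/3) = 172 — close enough.

y_n = 4.01 ft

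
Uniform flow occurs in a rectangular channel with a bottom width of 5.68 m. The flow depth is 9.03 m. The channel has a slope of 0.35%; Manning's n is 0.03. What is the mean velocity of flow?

V = 3.3 m/s

Flow area A = b·y = 5.68 × 9.03 = 51.29 m². Wetted perimeter P = b + 2y = 5.68 + 2×9.03 = 23.74 m.
Hydraulic radius R = A/P = 51.29/23.74 = 2.161 m.
From Manning's equation, V = (1/n) R^(2/3) S^(1/2) = (1/0.03) × 2.161^(2/3) × 0.0035^(1/2) = 3.3 m/s.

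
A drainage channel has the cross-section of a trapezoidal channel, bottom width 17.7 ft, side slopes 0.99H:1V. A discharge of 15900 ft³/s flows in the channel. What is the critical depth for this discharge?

At critical depth, Q² T / (g A³) = 1, i.e. A³/T = Q²/g = 15900²/32.2 = 7851000.
At y = 16.9 ft: A³/T = 3851000 — low.
At y = 23.8 ft: A³/T = 14610000 — high.
At y = 20.3 ft: A³/T = 7802000 — matches.

y_c = 20.3 ft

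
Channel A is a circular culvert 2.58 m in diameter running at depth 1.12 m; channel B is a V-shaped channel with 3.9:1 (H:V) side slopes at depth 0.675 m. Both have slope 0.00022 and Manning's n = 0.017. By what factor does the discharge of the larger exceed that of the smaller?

1.81

Channel A: For a circular section of diameter D = 2.58 m at depth y = 1.12 m, the central angle is θ = 2 arccos(1 − 2y/D) = 2.877 rad. Then A = (D²/8)(θ − sin θ) = 2.177 m² and P = Dθ/2 = 3.712 m. Hydraulic radius R = A/P = 2.177/3.712 = 0.5864 m. Q_A = (1/0.017)·2.177·0.5864^(2/3)·√0.00022 = 1.331 m³/s.
Channel B: For a triangular section with side slope z = 3.9: A = zy² = 3.9×0.675² = 1.777 m²; P = 2y√(1+z²) = 2×0.675×4.026 = 5.435 m. Hydraulic radius R = A/P = 1.777/5.435 = 0.3269 m. Q_B = (1/0.017)·1.777·0.3269^(2/3)·√0.00022 = 0.7358 m³/s.
The larger discharge is 1.331 m³/s and the smaller is 0.7358 m³/s; the ratio is 1.81.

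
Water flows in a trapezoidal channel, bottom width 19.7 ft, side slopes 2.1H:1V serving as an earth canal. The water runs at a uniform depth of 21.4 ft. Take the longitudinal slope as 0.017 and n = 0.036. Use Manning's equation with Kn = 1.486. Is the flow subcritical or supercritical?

With bottom width b = 19.7 ft and side slope z = 2.1: A = (b + zy)y = (19.7 + 2.1×21.4)×21.4 = 1383 ft²; P = b + 2y√(1+z²) = 19.7 + 2×21.4×2.326 = 119.3 ft.
Hydraulic radius R = A/P = 1383/119.3 = 11.6 ft.
V = (1.486/n) R^(2/3) √S = (1.486/0.036) × 11.6^(2/3) × √0.017 = 27.58 ft/s. Hydraulic depth D_h = A/T = 1383/109.6 = 12.62 ft.
Froude number Fr = V/√(g·D_h) = 27.58/√(32.2×12.62) = 1.37, which is greater than 1, so the flow is supercritical.

supercritical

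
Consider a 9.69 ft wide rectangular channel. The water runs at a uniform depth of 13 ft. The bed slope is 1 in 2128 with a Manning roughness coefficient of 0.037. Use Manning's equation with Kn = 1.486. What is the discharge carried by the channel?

Q = 254 ft³/s

Flow area A = b·y = 9.69 × 13 = 126 ft². Wetted perimeter P = b + 2y = 9.69 + 2×13 = 35.69 ft.
Hydraulic radius R = A/P = 126/35.69 = 3.53 ft.
Manning's equation: Q = (1.486/n) A R^(2/3) S^(1/2) = (1.486/0.037) × 126 × 3.53^(2/3) × 0.0004699^(1/2) = 254 ft³/s.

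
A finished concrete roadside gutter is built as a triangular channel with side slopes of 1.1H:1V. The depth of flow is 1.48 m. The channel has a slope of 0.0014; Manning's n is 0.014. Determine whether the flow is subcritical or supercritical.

subcritical

For a triangular section with side slope z = 1.1: A = zy² = 1.1×1.48² = 2.409 m²; P = 2y√(1+z²) = 2×1.48×1.487 = 4.4 m.
Hydraulic radius R = A/P = 2.409/4.4 = 0.5476 m.
V = (1/n) R^(2/3) √S = (1/0.014) × 0.5476^(2/3) × √0.0014 = 1.789 m/s. Hydraulic depth D_h = A/T = 2.409/3.256 = 0.74 m.
Froude number Fr = V/√(g·D_h) = 1.789/√(9.81×0.74) = 0.664, which is less than 1, so the flow is subcritical.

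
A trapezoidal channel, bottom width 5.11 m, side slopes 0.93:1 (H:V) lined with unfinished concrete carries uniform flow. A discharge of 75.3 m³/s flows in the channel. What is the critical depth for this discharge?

At critical depth, Q² T / (g A³) = 1, i.e. A³/T = Q²/g = 75.3²/9.81 = 578.
At y = 3.06 m: A³/T = 1336 — high.
At y = 1.9 m: A³/T = 258.1 — low.
At y = 2.41 m: A³/T = 579.7 — close enough.

y_c = 2.41 m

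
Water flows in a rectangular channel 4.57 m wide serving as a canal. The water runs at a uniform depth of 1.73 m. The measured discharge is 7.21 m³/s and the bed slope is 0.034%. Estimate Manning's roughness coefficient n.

n = 0.02

Flow area A = b·y = 4.57 × 1.73 = 7.906 m². Wetted perimeter P = b + 2y = 4.57 + 2×1.73 = 8.03 m.
Hydraulic radius R = A/P = 7.906/8.03 = 0.9846 m.
Rearranging Manning's equation: n = (1/Q) A R^(2/3) S^(1/2) = (1/7.21) × 7.906 × 0.9846^(2/3) × √0.00034 = 0.02.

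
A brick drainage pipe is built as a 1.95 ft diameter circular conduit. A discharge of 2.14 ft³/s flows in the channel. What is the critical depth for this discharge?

At critical depth, Q² T / (g A³) = 1, i.e. A³/T = Q²/g = 2.14²/32.2 = 0.1422.
At y = 0.553 ft: A³/T = 0.1925 — too large.
At y = 0.383 ft: A³/T = 0.04591 — too small.
At y = 0.512 ft: A³/T = 0.1427 — matches.

y_c = 0.512 ft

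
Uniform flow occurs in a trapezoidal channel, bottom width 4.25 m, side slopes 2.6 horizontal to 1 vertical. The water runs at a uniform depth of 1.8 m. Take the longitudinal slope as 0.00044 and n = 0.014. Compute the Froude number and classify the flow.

subcritical

With bottom width b = 4.25 m and side slope z = 2.6: A = (b + zy)y = (4.25 + 2.6×1.8)×1.8 = 16.07 m²; P = b + 2y√(1+z²) = 4.25 + 2×1.8×2.786 = 14.28 m.
Hydraulic radius R = A/P = 16.07/14.28 = 1.126 m.
V = (1/n) R^(2/3) √S = (1/0.014) × 1.126^(2/3) × √0.00044 = 1.621 m/s. Hydraulic depth D_h = A/T = 16.07/13.61 = 1.181 m.
Froude number Fr = V/√(g·D_h) = 1.621/√(9.81×1.181) = 0.476, which is less than 1, so the flow is subcritical.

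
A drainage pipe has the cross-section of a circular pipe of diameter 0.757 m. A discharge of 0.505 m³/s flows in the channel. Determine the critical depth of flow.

y_c = 0.437 m

At critical depth, Q² T / (g A³) = 1, i.e. A³/T = Q²/g = 0.505²/9.81 = 0.026.
Trying y = 0.316 m: A³/T = 0.007546 — short.
Trying y = 0.473 m: A³/T = 0.03532 — over.
Trying y = 0.437 m: A³/T = 0.02607 — close enough.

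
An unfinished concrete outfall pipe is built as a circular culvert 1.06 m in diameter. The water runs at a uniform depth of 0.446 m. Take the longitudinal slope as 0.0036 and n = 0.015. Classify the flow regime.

For a circular section of diameter D = 1.06 m at depth y = 0.446 m, the central angle is θ = 2 arccos(1 − 2y/D) = 2.823 rad. Then A = (D²/8)(θ − sin θ) = 0.3526 m² and P = Dθ/2 = 1.496 m.
Hydraulic radius R = A/P = 0.3526/1.496 = 0.2356 m.
V = (1/n) R^(2/3) √S = (1/0.015) × 0.2356^(2/3) × √0.0036 = 1.526 m/s. Hydraulic depth D_h = A/T = 0.3526/1.047 = 0.3369 m.
Froude number Fr = V/√(g·D_h) = 1.526/√(9.81×0.3369) = 0.839, which is less than 1, so the flow is subcritical.

subcritical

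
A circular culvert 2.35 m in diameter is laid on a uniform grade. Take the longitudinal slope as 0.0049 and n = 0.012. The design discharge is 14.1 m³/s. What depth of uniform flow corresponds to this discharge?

Manning's equation rearranged: A R^(2/3) = nQ / (1·√S) = 0.012 × 14.1 / (√0.0049) = 2.417.
Try y = 1.86 m: A R^(2/3) = 2.942 — over.
Try y = 1.24 m: A R^(2/3) = 1.665 — short.
Try y = 1.58 m: A R^(2/3) = 2.413 — matches.

y_n = 1.58 m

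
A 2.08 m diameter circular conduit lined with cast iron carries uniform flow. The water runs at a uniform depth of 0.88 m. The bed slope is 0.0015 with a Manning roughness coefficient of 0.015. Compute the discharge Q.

For a circular section of diameter D = 2.08 m at depth y = 0.88 m, the central angle is θ = 2 arccos(1 − 2y/D) = 2.833 rad. Then A = (D²/8)(θ − sin θ) = 1.367 m² and P = Dθ/2 = 2.946 m.
Hydraulic radius R = A/P = 1.367/2.946 = 0.4642 m.
Manning's equation: Q = (1/n) A R^(2/3) S^(1/2) = (1/0.015) × 1.367 × 0.4642^(2/3) × 0.0015^(1/2) = 2.12 m³/s.

Q = 2.12 m³/s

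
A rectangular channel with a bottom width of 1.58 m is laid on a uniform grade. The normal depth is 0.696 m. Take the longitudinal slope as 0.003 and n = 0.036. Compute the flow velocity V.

V = 0.784 m/s

Flow area A = b·y = 1.58 × 0.696 = 1.1 m². Wetted perimeter P = b + 2y = 1.58 + 2×0.696 = 2.972 m.
Hydraulic radius R = A/P = 1.1/2.972 = 0.37 m.
From Manning's equation, V = (1/n) R^(2/3) S^(1/2) = (1/0.036) × 0.37^(2/3) × 0.003^(1/2) = 0.784 m/s.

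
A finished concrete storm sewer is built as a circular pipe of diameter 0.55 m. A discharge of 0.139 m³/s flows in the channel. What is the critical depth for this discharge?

y_c = 0.245 m

At critical depth, Q² T / (g A³) = 1, i.e. A³/T = Q²/g = 0.139²/9.81 = 0.00197.
Trying y = 0.309 m: A³/T = 0.004757 — high.
Trying y = 0.214 m: A³/T = 0.001166 — low.
Trying y = 0.245 m: A³/T = 0.00196 — ≈ 0.00197.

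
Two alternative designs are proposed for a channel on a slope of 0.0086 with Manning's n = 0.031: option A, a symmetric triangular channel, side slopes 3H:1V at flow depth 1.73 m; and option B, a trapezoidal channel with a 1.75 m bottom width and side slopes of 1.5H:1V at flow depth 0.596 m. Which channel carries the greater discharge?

Channel A: For a triangular section with side slope z = 3: A = zy² = 3×1.73² = 8.979 m²; P = 2y√(1+z²) = 2×1.73×3.162 = 10.94 m. Hydraulic radius R = A/P = 8.979/10.94 = 0.8206 m. Q_A = (1/0.031)·8.979·0.8206^(2/3)·√0.0086 = 23.54 m³/s.
Channel B: With bottom width b = 1.75 m and side slope z = 1.5: A = (b + zy)y = (1.75 + 1.5×0.596)×0.596 = 1.576 m²; P = b + 2y√(1+z²) = 1.75 + 2×0.596×1.803 = 3.899 m. Hydraulic radius R = A/P = 1.576/3.899 = 0.4042 m. Q_B = (1/0.031)·1.576·0.4042^(2/3)·√0.0086 = 2.577 m³/s.
Q_A = 23.54 m³/s vs Q_B = 2.577 m³/s, so channel A carries more.

channel A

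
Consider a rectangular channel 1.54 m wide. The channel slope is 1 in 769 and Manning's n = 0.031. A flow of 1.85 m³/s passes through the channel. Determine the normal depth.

Manning's equation rearranged: A R^(2/3) = nQ / (1·√S) = 0.031 × 1.85 / (√0.0013) = 1.59.
Trying y = 1.36 m: A R^(2/3) = 1.305 — short.
Trying y = 1.79 m: A R^(2/3) = 1.824 — over.
Trying y = 1.6 m: A R^(2/3) = 1.593 — matches.

y_n = 1.6 m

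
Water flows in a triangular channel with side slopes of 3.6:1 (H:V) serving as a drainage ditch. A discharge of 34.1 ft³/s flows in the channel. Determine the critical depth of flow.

y_c = 1.41 ft

At critical depth, Q² T / (g A³) = 1, i.e. A³/T = Q²/g = 34.1²/32.2 = 36.11.
Trying y = 1.76 ft: A³/T = 109.4 — too large.
Trying y = 0.996 ft: A³/T = 6.351 — too small.
Trying y = 1.41 ft: A³/T = 36.11 — close enough.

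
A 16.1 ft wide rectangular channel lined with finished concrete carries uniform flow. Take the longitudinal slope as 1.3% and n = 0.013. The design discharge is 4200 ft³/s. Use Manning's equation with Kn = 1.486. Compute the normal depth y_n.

Manning's equation rearranged: A R^(2/3) = nQ / (1.486·√S) = 0.013 × 4200 / (1.486 × √0.013) = 322.3.
At y = 9.11 ft: A R^(2/3) = 386.3 — too large.
At y = 6.98 ft: A R^(2/3) = 270.7 — too small.
At y = 7.95 ft: A R^(2/3) = 322.5 — ≈ 322.3.

y_n = 7.95 ft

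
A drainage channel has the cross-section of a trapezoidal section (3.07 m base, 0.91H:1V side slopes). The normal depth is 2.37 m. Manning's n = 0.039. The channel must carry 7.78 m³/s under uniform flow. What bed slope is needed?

S = 0.00042

With bottom width b = 3.07 m and side slope z = 0.91: A = (b + zy)y = (3.07 + 0.91×2.37)×2.37 = 12.39 m²; P = b + 2y√(1+z²) = 3.07 + 2×2.37×1.352 = 9.479 m.
Hydraulic radius R = A/P = 12.39/9.479 = 1.307 m.
From Manning's equation, S = [nQ / (1 A R^(2/3))]² = [0.039 × 7.78 / (1 × 12.39 × 1.307^(2/3))]² = 0.00042.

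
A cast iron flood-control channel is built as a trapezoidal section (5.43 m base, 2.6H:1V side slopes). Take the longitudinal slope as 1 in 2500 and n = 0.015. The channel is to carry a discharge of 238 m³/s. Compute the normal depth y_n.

Manning's equation rearranged: A R^(2/3) = nQ / (1·√S) = 0.015 × 238 / (√0.0004) = 178.5.
Try y = 3.92 m: A R^(2/3) = 105 — short.
Try y = 4.96 m: A R^(2/3) = 178.4 — ≈ 178.5.

y_n = 4.96 m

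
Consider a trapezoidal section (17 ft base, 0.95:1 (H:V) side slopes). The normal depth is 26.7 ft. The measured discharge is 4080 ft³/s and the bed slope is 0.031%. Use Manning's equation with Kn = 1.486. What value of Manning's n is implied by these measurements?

n = 0.039

With bottom width b = 17 ft and side slope z = 0.95: A = (b + zy)y = (17 + 0.95×26.7)×26.7 = 1131 ft²; P = b + 2y√(1+z²) = 17 + 2×26.7×1.379 = 90.66 ft.
Hydraulic radius R = A/P = 1131/90.66 = 12.48 ft.
Rearranging Manning's equation: n = (1.486/Q) A R^(2/3) S^(1/2) = (1.486/4080) × 1131 × 12.48^(2/3) × √0.00031 = 0.039.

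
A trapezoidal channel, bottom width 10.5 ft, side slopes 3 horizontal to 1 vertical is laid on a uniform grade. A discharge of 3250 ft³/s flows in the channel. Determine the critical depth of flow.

y_c = 7.83 ft

At critical depth, Q² T / (g A³) = 1, i.e. A³/T = Q²/g = 3250²/32.2 = 328000.
Try y = 9.82 ft: A³/T = 870400 — over.
Try y = 7.01 ft: A³/T = 205400 — short.
Try y = 7.83 ft: A³/T = 328000 — close enough.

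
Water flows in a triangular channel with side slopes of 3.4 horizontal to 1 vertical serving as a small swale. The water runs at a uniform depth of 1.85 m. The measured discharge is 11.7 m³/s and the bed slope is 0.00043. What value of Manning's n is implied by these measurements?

n = 0.019

For a triangular section with side slope z = 3.4: A = zy² = 3.4×1.85² = 11.64 m²; P = 2y√(1+z²) = 2×1.85×3.544 = 13.11 m.
Hydraulic radius R = A/P = 11.64/13.11 = 0.8874 m.
Rearranging Manning's equation: n = (1/Q) A R^(2/3) S^(1/2) = (1/11.7) × 11.64 × 0.8874^(2/3) × √0.00043 = 0.019.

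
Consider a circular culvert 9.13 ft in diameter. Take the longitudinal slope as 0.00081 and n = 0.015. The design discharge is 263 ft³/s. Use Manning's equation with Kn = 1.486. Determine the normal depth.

Manning's equation rearranged: A R^(2/3) = nQ / (1.486·√S) = 0.015 × 263 / (1.486 × √0.00081) = 93.28.
At y = 7.23 ft: A R^(2/3) = 109.8 — high.
At y = 6.3 ft: A R^(2/3) = 93.24 — close enough.

y_n = 6.3 ft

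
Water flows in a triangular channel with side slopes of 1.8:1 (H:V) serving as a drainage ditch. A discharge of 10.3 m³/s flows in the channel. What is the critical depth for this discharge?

y_c = 1.46 m

At critical depth, Q² T / (g A³) = 1, i.e. A³/T = Q²/g = 10.3²/9.81 = 10.81.
Trying y = 1.3 m: A³/T = 6.015 — low.
Trying y = 1.7 m: A³/T = 23 — high.
Trying y = 1.46 m: A³/T = 10.75 — ≈ 10.81.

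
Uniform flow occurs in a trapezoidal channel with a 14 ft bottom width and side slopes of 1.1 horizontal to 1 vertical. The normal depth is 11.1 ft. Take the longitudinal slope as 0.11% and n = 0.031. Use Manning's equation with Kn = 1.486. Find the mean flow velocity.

V = 5.36 ft/s

With bottom width b = 14 ft and side slope z = 1.1: A = (b + zy)y = (14 + 1.1×11.1)×11.1 = 290.9 ft²; P = b + 2y√(1+z²) = 14 + 2×11.1×1.487 = 47 ft.
Hydraulic radius R = A/P = 290.9/47 = 6.19 ft.
From Manning's equation, V = (1.486/n) R^(2/3) S^(1/2) = (1.486/0.031) × 6.19^(2/3) × 0.0011^(1/2) = 5.36 ft/s.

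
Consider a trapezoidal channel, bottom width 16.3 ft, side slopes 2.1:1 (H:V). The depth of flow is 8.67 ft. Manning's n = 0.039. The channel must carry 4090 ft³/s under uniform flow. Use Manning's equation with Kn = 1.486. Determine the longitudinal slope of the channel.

With bottom width b = 16.3 ft and side slope z = 2.1: A = (b + zy)y = (16.3 + 2.1×8.67)×8.67 = 299.2 ft²; P = b + 2y√(1+z²) = 16.3 + 2×8.67×2.326 = 56.63 ft.
Hydraulic radius R = A/P = 299.2/56.63 = 5.283 ft.
From Manning's equation, S = [nQ / (1.486 A R^(2/3))]² = [0.039 × 4090 / (1.486 × 299.2 × 5.283^(2/3))]² = 0.014.

S = 0.014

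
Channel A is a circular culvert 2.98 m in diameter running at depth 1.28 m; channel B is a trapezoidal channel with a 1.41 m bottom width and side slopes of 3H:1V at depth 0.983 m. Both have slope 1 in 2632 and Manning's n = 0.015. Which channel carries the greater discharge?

channel B

Channel A: For a circular section of diameter D = 2.98 m at depth y = 1.28 m, the central angle is θ = 2 arccos(1 − 2y/D) = 2.859 rad. Then A = (D²/8)(θ − sin θ) = 2.864 m² and P = Dθ/2 = 4.26 m. Hydraulic radius R = A/P = 2.864/4.26 = 0.6723 m. Q_A = (1/0.015)·2.864·0.6723^(2/3)·√0.0003799 = 2.856 m³/s.
Channel B: With bottom width b = 1.41 m and side slope z = 3: A = (b + zy)y = (1.41 + 3×0.983)×0.983 = 4.285 m²; P = b + 2y√(1+z²) = 1.41 + 2×0.983×3.162 = 7.627 m. Hydraulic radius R = A/P = 4.285/7.627 = 0.5618 m. Q_B = (1/0.015)·4.285·0.5618^(2/3)·√0.0003799 = 3.791 m³/s.
Q_A = 2.856 m³/s vs Q_B = 3.791 m³/s, so channel B carries more.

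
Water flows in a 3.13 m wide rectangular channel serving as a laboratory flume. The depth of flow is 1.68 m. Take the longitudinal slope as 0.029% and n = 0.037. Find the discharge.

Q = 2.1 m³/s

Flow area A = b·y = 3.13 × 1.68 = 5.258 m². Wetted perimeter P = b + 2y = 3.13 + 2×1.68 = 6.49 m.
Hydraulic radius R = A/P = 5.258/6.49 = 0.8102 m.
Manning's equation: Q = (1/n) A R^(2/3) S^(1/2) = (1/0.037) × 5.258 × 0.8102^(2/3) × 0.00029^(1/2) = 2.1 m³/s.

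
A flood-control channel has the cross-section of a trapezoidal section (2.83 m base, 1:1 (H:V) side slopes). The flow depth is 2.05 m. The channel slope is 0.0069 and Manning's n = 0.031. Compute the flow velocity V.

V = 2.96 m/s

With bottom width b = 2.83 m and side slope z = 1: A = (b + zy)y = (2.83 + 1×2.05)×2.05 = 10 m²; P = b + 2y√(1+z²) = 2.83 + 2×2.05×1.414 = 8.628 m.
Hydraulic radius R = A/P = 10/8.628 = 1.159 m.
From Manning's equation, V = (1/n) R^(2/3) S^(1/2) = (1/0.031) × 1.159^(2/3) × 0.0069^(1/2) = 2.96 m/s.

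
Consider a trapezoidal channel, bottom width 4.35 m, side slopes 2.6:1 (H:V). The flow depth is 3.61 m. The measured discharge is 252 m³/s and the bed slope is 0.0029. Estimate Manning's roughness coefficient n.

With bottom width b = 4.35 m and side slope z = 2.6: A = (b + zy)y = (4.35 + 2.6×3.61)×3.61 = 49.59 m²; P = b + 2y√(1+z²) = 4.35 + 2×3.61×2.786 = 24.46 m.
Hydraulic radius R = A/P = 49.59/24.46 = 2.027 m.
Rearranging Manning's equation: n = (1/Q) A R^(2/3) S^(1/2) = (1/252) × 49.59 × 2.027^(2/3) × √0.0029 = 0.017.

n = 0.017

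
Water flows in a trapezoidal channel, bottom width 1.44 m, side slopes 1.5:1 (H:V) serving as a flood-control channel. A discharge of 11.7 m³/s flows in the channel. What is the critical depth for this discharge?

y_c = 1.26 m

At critical depth, Q² T / (g A³) = 1, i.e. A³/T = Q²/g = 11.7²/9.81 = 13.95.
Try y = 0.914 m: A³/T = 4.055 — low.
Try y = 1.43 m: A³/T = 23.51 — high.
Try y = 1.26 m: A³/T = 14.15 — ≈ 13.95.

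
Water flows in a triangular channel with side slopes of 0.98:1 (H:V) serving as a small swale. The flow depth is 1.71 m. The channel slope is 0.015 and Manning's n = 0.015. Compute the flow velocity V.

V = 5.8 m/s

For a triangular section with side slope z = 0.98: A = zy² = 0.98×1.71² = 2.866 m²; P = 2y√(1+z²) = 2×1.71×1.4 = 4.788 m.
Hydraulic radius R = A/P = 2.866/4.788 = 0.5984 m.
From Manning's equation, V = (1/n) R^(2/3) S^(1/2) = (1/0.015) × 0.5984^(2/3) × 0.015^(1/2) = 5.8 m/s.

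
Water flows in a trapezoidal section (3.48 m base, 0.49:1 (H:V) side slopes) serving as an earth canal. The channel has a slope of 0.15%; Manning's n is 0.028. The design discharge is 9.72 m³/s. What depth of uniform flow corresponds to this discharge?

y_n = 1.65 m

Manning's equation rearranged: A R^(2/3) = nQ / (1·√S) = 0.028 × 9.72 / (√0.0015) = 7.027.
At y = 1.29 m: A R^(2/3) = 4.704 — low.
At y = 2.02 m: A R^(2/3) = 9.805 — high.
At y = 1.65 m: A R^(2/3) = 7.024 — close enough.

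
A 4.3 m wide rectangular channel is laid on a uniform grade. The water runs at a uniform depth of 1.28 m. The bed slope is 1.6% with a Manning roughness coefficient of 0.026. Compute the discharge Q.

Q = 23.1 m³/s

Flow area A = b·y = 4.3 × 1.28 = 5.504 m². Wetted perimeter P = b + 2y = 4.3 + 2×1.28 = 6.86 m.
Hydraulic radius R = A/P = 5.504/6.86 = 0.8023 m.
Manning's equation: Q = (1/n) A R^(2/3) S^(1/2) = (1/0.026) × 5.504 × 0.8023^(2/3) × 0.016^(1/2) = 23.1 m³/s.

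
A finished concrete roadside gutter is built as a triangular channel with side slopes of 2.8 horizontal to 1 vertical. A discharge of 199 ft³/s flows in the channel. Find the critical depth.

y_c = 3.16 ft

At critical depth, Q² T / (g A³) = 1, i.e. A³/T = Q²/g = 199²/32.2 = 1230.
Try y = 2.62 ft: A³/T = 483.9 — low.
Try y = 3.92 ft: A³/T = 3628 — high.
Try y = 3.16 ft: A³/T = 1235 — ≈ 1230.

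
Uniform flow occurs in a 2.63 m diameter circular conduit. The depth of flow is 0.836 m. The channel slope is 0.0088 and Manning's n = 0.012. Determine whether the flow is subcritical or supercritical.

supercritical

For a circular section of diameter D = 2.63 m at depth y = 0.836 m, the central angle is θ = 2 arccos(1 − 2y/D) = 2.396 rad. Then A = (D²/8)(θ − sin θ) = 1.485 m² and P = Dθ/2 = 3.151 m.
Hydraulic radius R = A/P = 1.485/3.151 = 0.4713 m.
V = (1/n) R^(2/3) √S = (1/0.012) × 0.4713^(2/3) × √0.0088 = 4.734 m/s. Hydraulic depth D_h = A/T = 1.485/2.449 = 0.6063 m.
Froude number Fr = V/√(g·D_h) = 4.734/√(9.81×0.6063) = 1.94, which is greater than 1, so the flow is supercritical.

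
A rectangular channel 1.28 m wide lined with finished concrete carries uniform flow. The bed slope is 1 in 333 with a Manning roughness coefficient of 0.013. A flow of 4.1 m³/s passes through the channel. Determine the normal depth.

y_n = 1.33 m

Manning's equation rearranged: A R^(2/3) = nQ / (1·√S) = 0.013 × 4.1 / (√0.003003) = 0.9726.
Trying y = 0.915 m: A R^(2/3) = 0.6108 — low.
Trying y = 1.33 m: A R^(2/3) = 0.973 — matches.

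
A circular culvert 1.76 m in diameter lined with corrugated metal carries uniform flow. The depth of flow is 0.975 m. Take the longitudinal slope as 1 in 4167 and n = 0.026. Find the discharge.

Q = 0.497 m³/s

For a circular section of diameter D = 1.76 m at depth y = 0.975 m, the central angle is θ = 2 arccos(1 − 2y/D) = 3.358 rad. Then A = (D²/8)(θ − sin θ) = 1.383 m² and P = Dθ/2 = 2.955 m.
Hydraulic radius R = A/P = 1.383/2.955 = 0.4681 m.
Manning's equation: Q = (1/n) A R^(2/3) S^(1/2) = (1/0.026) × 1.383 × 0.4681^(2/3) × 0.00024^(1/2) = 0.497 m³/s.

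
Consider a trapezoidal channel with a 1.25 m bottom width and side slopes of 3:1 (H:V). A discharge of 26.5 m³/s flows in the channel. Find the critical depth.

y_c = 1.55 m

At critical depth, Q² T / (g A³) = 1, i.e. A³/T = Q²/g = 26.5²/9.81 = 71.59.
Try y = 1.39 m: A³/T = 44.59 — short.
Try y = 1.71 m: A³/T = 112.8 — over.
Try y = 1.55 m: A³/T = 72.49 — close enough.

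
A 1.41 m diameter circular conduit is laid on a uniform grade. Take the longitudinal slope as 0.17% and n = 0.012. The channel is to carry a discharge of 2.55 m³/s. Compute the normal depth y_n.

y_n = 1.1 m

Manning's equation rearranged: A R^(2/3) = nQ / (1·√S) = 0.012 × 2.55 / (√0.0017) = 0.7422.
Trying y = 1.2 m: A R^(2/3) = 0.8036 — too large.
Trying y = 0.879 m: A R^(2/3) = 0.5546 — too small.
Trying y = 1.1 m: A R^(2/3) = 0.7423 — close enough.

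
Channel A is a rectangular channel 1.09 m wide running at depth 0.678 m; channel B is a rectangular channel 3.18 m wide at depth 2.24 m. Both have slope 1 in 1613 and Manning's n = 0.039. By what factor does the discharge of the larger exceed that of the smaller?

Channel A: Flow area A = b·y = 1.09 × 0.678 = 0.739 m². Wetted perimeter P = b + 2y = 1.09 + 2×0.678 = 2.446 m. Hydraulic radius R = A/P = 0.739/2.446 = 0.3021 m. Q_A = (1/0.039)·0.739·0.3021^(2/3)·√0.00062 = 0.2124 m³/s.
Channel B: Flow area A = b·y = 3.18 × 2.24 = 7.123 m². Wetted perimeter P = b + 2y = 3.18 + 2×2.24 = 7.66 m. Hydraulic radius R = A/P = 7.123/7.66 = 0.9299 m. Q_B = (1/0.039)·7.123·0.9299^(2/3)·√0.00062 = 4.333 m³/s.
The larger discharge is 4.333 m³/s and the smaller is 0.2124 m³/s; the ratio is 20.4.

20.4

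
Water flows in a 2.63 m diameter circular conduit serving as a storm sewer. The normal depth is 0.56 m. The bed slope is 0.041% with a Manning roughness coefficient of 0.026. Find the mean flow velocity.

For a circular section of diameter D = 2.63 m at depth y = 0.56 m, the central angle is θ = 2 arccos(1 − 2y/D) = 1.918 rad. Then A = (D²/8)(θ − sin θ) = 0.8459 m² and P = Dθ/2 = 2.523 m.
Hydraulic radius R = A/P = 0.8459/2.523 = 0.3353 m.
From Manning's equation, V = (1/n) R^(2/3) S^(1/2) = (1/0.026) × 0.3353^(2/3) × 0.00041^(1/2) = 0.376 m/s.

V = 0.376 m/s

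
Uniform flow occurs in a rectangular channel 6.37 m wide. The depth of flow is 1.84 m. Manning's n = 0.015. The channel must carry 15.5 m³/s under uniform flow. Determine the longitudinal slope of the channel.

Flow area A = b·y = 6.37 × 1.84 = 11.72 m². Wetted perimeter P = b + 2y = 6.37 + 2×1.84 = 10.05 m.
Hydraulic radius R = A/P = 11.72/10.05 = 1.166 m.
From Manning's equation, S = [nQ / (1 A R^(2/3))]² = [0.015 × 15.5 / (1 × 11.72 × 1.166^(2/3))]² = 0.000321.

S = 0.000321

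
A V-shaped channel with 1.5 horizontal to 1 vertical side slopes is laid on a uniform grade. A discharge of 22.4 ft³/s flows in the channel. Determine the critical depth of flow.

y_c = 1.69 ft

At critical depth, Q² T / (g A³) = 1, i.e. A³/T = Q²/g = 22.4²/32.2 = 15.58.
Try y = 2.08 ft: A³/T = 43.8 — high.
Try y = 1.5 ft: A³/T = 8.543 — low.
Try y = 1.69 ft: A³/T = 15.51 — matches.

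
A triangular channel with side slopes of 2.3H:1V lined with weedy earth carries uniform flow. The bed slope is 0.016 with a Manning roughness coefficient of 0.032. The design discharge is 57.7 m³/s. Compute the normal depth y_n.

y_n = 2.43 m

Manning's equation rearranged: A R^(2/3) = nQ / (1·√S) = 0.032 × 57.7 / (√0.016) = 14.6.
Trying y = 3.04 m: A R^(2/3) = 26.52 — too large.
Trying y = 2.43 m: A R^(2/3) = 14.6 — ≈ 14.6.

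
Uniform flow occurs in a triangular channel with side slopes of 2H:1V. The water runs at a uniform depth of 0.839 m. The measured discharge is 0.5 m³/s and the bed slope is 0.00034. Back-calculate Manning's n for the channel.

For a triangular section with side slope z = 2: A = zy² = 2×0.839² = 1.408 m²; P = 2y√(1+z²) = 2×0.839×2.236 = 3.752 m.
Hydraulic radius R = A/P = 1.408/3.752 = 0.3752 m.
Rearranging Manning's equation: n = (1/Q) A R^(2/3) S^(1/2) = (1/0.5) × 1.408 × 0.3752^(2/3) × √0.00034 = 0.027.

n = 0.027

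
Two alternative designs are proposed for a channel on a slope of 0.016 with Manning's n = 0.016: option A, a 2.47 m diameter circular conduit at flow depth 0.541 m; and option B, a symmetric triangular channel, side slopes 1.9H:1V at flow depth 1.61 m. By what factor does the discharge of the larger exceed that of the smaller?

Channel A: For a circular section of diameter D = 2.47 m at depth y = 0.541 m, the central angle is θ = 2 arccos(1 − 2y/D) = 1.948 rad. Then A = (D²/8)(θ − sin θ) = 0.7767 m² and P = Dθ/2 = 2.406 m. Hydraulic radius R = A/P = 0.7767/2.406 = 0.3228 m. Q_A = (1/0.016)·0.7767·0.3228^(2/3)·√0.016 = 2.89 m³/s.
Channel B: For a triangular section with side slope z = 1.9: A = zy² = 1.9×1.61² = 4.925 m²; P = 2y√(1+z²) = 2×1.61×2.147 = 6.914 m. Hydraulic radius R = A/P = 4.925/6.914 = 0.7124 m. Q_B = (1/0.016)·4.925·0.7124^(2/3)·√0.016 = 31.06 m³/s.
The larger discharge is 31.06 m³/s and the smaller is 2.89 m³/s; the ratio is 10.7.

10.7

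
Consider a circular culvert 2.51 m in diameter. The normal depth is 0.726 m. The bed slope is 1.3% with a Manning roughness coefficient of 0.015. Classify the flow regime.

For a circular section of diameter D = 2.51 m at depth y = 0.726 m, the central angle is θ = 2 arccos(1 − 2y/D) = 2.271 rad. Then A = (D²/8)(θ − sin θ) = 1.187 m² and P = Dθ/2 = 2.851 m.
Hydraulic radius R = A/P = 1.187/2.851 = 0.4163 m.
V = (1/n) R^(2/3) √S = (1/0.015) × 0.4163^(2/3) × √0.013 = 4.238 m/s. Hydraulic depth D_h = A/T = 1.187/2.276 = 0.5214 m.
Froude number Fr = V/√(g·D_h) = 4.238/√(9.81×0.5214) = 1.87, which is greater than 1, so the flow is supercritical.

supercritical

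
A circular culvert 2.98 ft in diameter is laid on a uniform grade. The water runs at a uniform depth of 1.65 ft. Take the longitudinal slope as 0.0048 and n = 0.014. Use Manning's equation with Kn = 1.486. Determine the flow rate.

For a circular section of diameter D = 2.98 ft at depth y = 1.65 ft, the central angle is θ = 2 arccos(1 − 2y/D) = 3.357 rad. Then A = (D²/8)(θ − sin θ) = 3.963 ft² and P = Dθ/2 = 5.002 ft.
Hydraulic radius R = A/P = 3.963/5.002 = 0.7924 ft.
Manning's equation: Q = (1.486/n) A R^(2/3) S^(1/2) = (1.486/0.014) × 3.963 × 0.7924^(2/3) × 0.0048^(1/2) = 25 ft³/s.

Q = 25 ft³/s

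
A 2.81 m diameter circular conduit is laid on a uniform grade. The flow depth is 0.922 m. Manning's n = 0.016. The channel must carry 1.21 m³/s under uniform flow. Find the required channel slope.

S = 0.000288

For a circular section of diameter D = 2.81 m at depth y = 0.922 m, the central angle is θ = 2 arccos(1 − 2y/D) = 2.44 rad. Then A = (D²/8)(θ − sin θ) = 1.771 m² and P = Dθ/2 = 3.428 m.
Hydraulic radius R = A/P = 1.771/3.428 = 0.5166 m.
From Manning's equation, S = [nQ / (1 A R^(2/3))]² = [0.016 × 1.21 / (1 × 1.771 × 0.5166^(2/3))]² = 0.000288.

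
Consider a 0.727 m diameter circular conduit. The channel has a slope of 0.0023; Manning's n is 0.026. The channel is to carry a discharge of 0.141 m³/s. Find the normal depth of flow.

Manning's equation rearranged: A R^(2/3) = nQ / (1·√S) = 0.026 × 0.141 / (√0.0023) = 0.07644.
Try y = 0.437 m: A R^(2/3) = 0.08973 — over.
Try y = 0.395 m: A R^(2/3) = 0.07648 — matches.

y_n = 0.395 m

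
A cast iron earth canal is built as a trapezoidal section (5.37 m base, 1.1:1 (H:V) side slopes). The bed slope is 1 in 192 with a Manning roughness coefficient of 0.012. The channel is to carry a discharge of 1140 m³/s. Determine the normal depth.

Manning's equation rearranged: A R^(2/3) = nQ / (1·√S) = 0.012 × 1140 / (√0.005208) = 189.6.
Trying y = 8.49 m: A R^(2/3) = 318.8 — over.
Trying y = 4.57 m: A R^(2/3) = 87.67 — short.
Trying y = 6.66 m: A R^(2/3) = 189.7 — close enough.

y_n = 6.66 m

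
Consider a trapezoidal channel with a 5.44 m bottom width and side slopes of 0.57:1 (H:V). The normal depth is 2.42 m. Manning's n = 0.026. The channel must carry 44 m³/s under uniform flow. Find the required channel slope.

S = 0.0028

With bottom width b = 5.44 m and side slope z = 0.57: A = (b + zy)y = (5.44 + 0.57×2.42)×2.42 = 16.5 m²; P = b + 2y√(1+z²) = 5.44 + 2×2.42×1.151 = 11.01 m.
Hydraulic radius R = A/P = 16.5/11.01 = 1.499 m.
From Manning's equation, S = [nQ / (1 A R^(2/3))]² = [0.026 × 44 / (1 × 16.5 × 1.499^(2/3))]² = 0.0028.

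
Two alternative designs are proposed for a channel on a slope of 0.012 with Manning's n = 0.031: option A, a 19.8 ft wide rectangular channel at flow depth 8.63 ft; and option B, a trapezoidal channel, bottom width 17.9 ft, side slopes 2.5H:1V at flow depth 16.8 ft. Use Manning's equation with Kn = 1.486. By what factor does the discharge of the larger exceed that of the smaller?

9.39

Channel A: Flow area A = b·y = 19.8 × 8.63 = 170.9 ft². Wetted perimeter P = b + 2y = 19.8 + 2×8.63 = 37.06 ft. Hydraulic radius R = A/P = 170.9/37.06 = 4.611 ft. Q_A = (1.486/0.031)·170.9·4.611^(2/3)·√0.012 = 2486 ft³/s.
Channel B: With bottom width b = 17.9 ft and side slope z = 2.5: A = (b + zy)y = (17.9 + 2.5×16.8)×16.8 = 1006 ft²; P = b + 2y√(1+z²) = 17.9 + 2×16.8×2.693 = 108.4 ft. Hydraulic radius R = A/P = 1006/108.4 = 9.286 ft. Q_B = (1.486/0.031)·1006·9.286^(2/3)·√0.012 = 23350 ft³/s.
The larger discharge is 23350 ft³/s and the smaller is 2486 ft³/s; the ratio is 9.39.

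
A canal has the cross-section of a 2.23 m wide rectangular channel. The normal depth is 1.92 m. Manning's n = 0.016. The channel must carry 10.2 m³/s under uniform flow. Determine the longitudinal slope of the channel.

Flow area A = b·y = 2.23 × 1.92 = 4.282 m². Wetted perimeter P = b + 2y = 2.23 + 2×1.92 = 6.07 m.
Hydraulic radius R = A/P = 4.282/6.07 = 0.7054 m.
From Manning's equation, S = [nQ / (1 A R^(2/3))]² = [0.016 × 10.2 / (1 × 4.282 × 0.7054^(2/3))]² = 0.00231.

S = 0.00231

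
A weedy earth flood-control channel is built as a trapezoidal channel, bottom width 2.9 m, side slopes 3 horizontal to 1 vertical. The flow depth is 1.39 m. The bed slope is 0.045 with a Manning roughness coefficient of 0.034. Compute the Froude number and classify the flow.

supercritical

With bottom width b = 2.9 m and side slope z = 3: A = (b + zy)y = (2.9 + 3×1.39)×1.39 = 9.827 m²; P = b + 2y√(1+z²) = 2.9 + 2×1.39×3.162 = 11.69 m.
Hydraulic radius R = A/P = 9.827/11.69 = 0.8406 m.
V = (1/n) R^(2/3) √S = (1/0.034) × 0.8406^(2/3) × √0.045 = 5.557 m/s. Hydraulic depth D_h = A/T = 9.827/11.24 = 0.8743 m.
Froude number Fr = V/√(g·D_h) = 5.557/√(9.81×0.8743) = 1.9, which is greater than 1, so the flow is supercritical.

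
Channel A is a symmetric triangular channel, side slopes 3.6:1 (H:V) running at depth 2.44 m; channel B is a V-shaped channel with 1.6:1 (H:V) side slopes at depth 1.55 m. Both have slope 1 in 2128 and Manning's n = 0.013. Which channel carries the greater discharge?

Channel A: For a triangular section with side slope z = 3.6: A = zy² = 3.6×2.44² = 21.43 m²; P = 2y√(1+z²) = 2×2.44×3.736 = 18.23 m. Hydraulic radius R = A/P = 21.43/18.23 = 1.175 m. Q_A = (1/0.013)·21.43·1.175^(2/3)·√0.0004699 = 39.81 m³/s.
Channel B: For a triangular section with side slope z = 1.6: A = zy² = 1.6×1.55² = 3.844 m²; P = 2y√(1+z²) = 2×1.55×1.887 = 5.849 m. Hydraulic radius R = A/P = 3.844/5.849 = 0.6572 m. Q_B = (1/0.013)·3.844·0.6572^(2/3)·√0.0004699 = 4.845 m³/s.
Q_A = 39.81 m³/s vs Q_B = 4.845 m³/s, so channel A carries more.

channel A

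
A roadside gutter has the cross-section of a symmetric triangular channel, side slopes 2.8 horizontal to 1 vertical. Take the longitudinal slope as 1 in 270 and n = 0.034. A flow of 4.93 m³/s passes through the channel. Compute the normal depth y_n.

Manning's equation rearranged: A R^(2/3) = nQ / (1·√S) = 0.034 × 4.93 / (√0.003704) = 2.754.
Trying y = 0.957 m: A R^(2/3) = 1.507 — too small.
Trying y = 1.48 m: A R^(2/3) = 4.821 — too large.
Trying y = 1.2 m: A R^(2/3) = 2.756 — close enough.

y_n = 1.2 m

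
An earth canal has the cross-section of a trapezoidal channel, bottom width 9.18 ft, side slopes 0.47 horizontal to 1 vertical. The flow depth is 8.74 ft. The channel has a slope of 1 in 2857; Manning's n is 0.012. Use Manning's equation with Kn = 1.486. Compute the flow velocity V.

V = 5.91 ft/s

With bottom width b = 9.18 ft and side slope z = 0.47: A = (b + zy)y = (9.18 + 0.47×8.74)×8.74 = 116.1 ft²; P = b + 2y√(1+z²) = 9.18 + 2×8.74×1.105 = 28.49 ft.
Hydraulic radius R = A/P = 116.1/28.49 = 4.076 ft.
From Manning's equation, V = (1.486/n) R^(2/3) S^(1/2) = (1.486/0.012) × 4.076^(2/3) × 0.00035^(1/2) = 5.91 ft/s.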